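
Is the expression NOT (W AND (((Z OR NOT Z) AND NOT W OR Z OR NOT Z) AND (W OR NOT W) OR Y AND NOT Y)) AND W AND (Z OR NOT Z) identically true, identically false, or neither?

identically false

NOT (W AND (((Z OR NOT Z) AND NOT W OR Z OR NOT Z) AND (W OR NOT W) OR Y AND NOT Y)) AND W AND (Z OR NOT Z)
= NOT (W AND ((Z OR NOT Z) AND NOT W OR Z OR NOT Z OR Y AND NOT Y)) AND W AND (Z OR NOT Z)   [complement / identity]
= NOT (W AND ((Z OR NOT Z) AND NOT W OR Z OR NOT Z)) AND W AND (Z OR NOT Z)   [complement / identity]
= NOT (W AND (Z OR NOT Z)) AND W AND (Z OR NOT Z)   [absorption]
= NOT W AND W AND (Z OR NOT Z)   [complement / identity]
= NOT W AND W   [complement / identity]
= FALSE   [complement]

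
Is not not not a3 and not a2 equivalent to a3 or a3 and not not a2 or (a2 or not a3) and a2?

No

E1: not not not a3 and not a2
    = not a3 and not a2   [double negation]
E2: a3 or a3 and not not a2 or (a2 or not a3) and a2
    = a3 or a3 and not not a2 or a2   [absorption]
    = a3 or a3 and a2 or a2   [double negation]
    = a3 or a2   [absorption]
These differ: at a2=1, a3=1, E1 = 0 but E2 = 1.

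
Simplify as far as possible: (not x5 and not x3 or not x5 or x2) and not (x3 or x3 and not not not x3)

(not x5 and not x3 or not x5 or x2) and not (x3 or x3 and not not not x3)
= (not x5 or x2) and not (x3 or x3 and not not not x3)   (absorption)
= (not x5 or x2) and not (x3 or x3 and not x3)   (double negation)
= (not x5 or x2) and not x3   (complement / identity)

(not x5 or x2) and not x3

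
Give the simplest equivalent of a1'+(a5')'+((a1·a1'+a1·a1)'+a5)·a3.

a1'+a5

a1'+(a5')'+((a1·a1'+a1·a1)'+a5)·a3
= a1'+(a5')'+(a1'+a5)·a3   [distribution]
= a1'+a5+(a1'+a5)·a3   [double negation]
= a1'+a5   [absorption]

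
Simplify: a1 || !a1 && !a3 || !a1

true

a1 || !a1 && !a3 || !a1
= a1 || !a1   [absorption]
= true   [complement]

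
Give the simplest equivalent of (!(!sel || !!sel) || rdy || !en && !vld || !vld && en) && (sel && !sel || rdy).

(!(!sel || !!sel) || rdy || !en && !vld || !vld && en) && (sel && !sel || rdy)
= (sel && !sel || rdy || !en && !vld || !vld && en) && (sel && !sel || rdy)
= (sel && !sel || rdy || !vld) && (sel && !sel || rdy)
= sel && !sel || rdy
= rdy

rdy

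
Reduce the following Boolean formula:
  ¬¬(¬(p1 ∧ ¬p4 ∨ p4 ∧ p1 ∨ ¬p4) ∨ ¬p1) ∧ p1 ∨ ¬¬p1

p1

¬¬(¬(p1 ∧ ¬p4 ∨ p4 ∧ p1 ∨ ¬p4) ∨ ¬p1) ∧ p1 ∨ ¬¬p1
= ¬((p1 ∧ ¬p4 ∨ p4 ∧ p1 ∨ ¬p4) ∧ p1) ∧ p1 ∨ ¬¬p1   [De Morgan]
= ¬((p1 ∨ ¬p4) ∧ p1) ∧ p1 ∨ ¬¬p1   [distribution]
= ¬((p1 ∨ ¬p4) ∧ p1) ∧ p1 ∨ p1   [double negation]
= ¬p1 ∧ p1 ∨ p1   [absorption]
= p1   [complement / identity]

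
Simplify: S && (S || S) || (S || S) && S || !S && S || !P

S && (S || S) || (S || S) && S || !S && S || !P
= S && (S || S) || (S || S) && S || !P
= (S || S) && (S || S) || !P
= S || S || !P
= S || !P

S || !P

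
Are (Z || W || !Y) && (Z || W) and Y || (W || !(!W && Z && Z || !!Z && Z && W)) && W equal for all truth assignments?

E1: (Z || W || !Y) && (Z || W)
    = Z || W
E2: Y || (W || !(!W && Z && Z || !!Z && Z && W)) && W
    = Y || (W || !(!W && Z && Z || Z && Z && W)) && W
    = Y || (W || !(Z && Z)) && W
    = Y || (W || !Z) && W
    = Y || W
These differ: at W=0, Y=1, Z=0, E1 = 0 but E2 = 1.

No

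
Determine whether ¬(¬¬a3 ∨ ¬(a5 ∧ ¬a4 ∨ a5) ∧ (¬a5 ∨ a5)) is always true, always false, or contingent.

contingent

¬(¬¬a3 ∨ ¬(a5 ∧ ¬a4 ∨ a5) ∧ (¬a5 ∨ a5))
= ¬(¬¬a3 ∨ ¬(a5 ∧ ¬a4 ∨ a5))   (complement / identity)
= ¬(¬¬a3 ∨ ¬a5)   (absorption)
= ¬a3 ∧ a5   (De Morgan)
This depends on a3, a5, so it is not a constant.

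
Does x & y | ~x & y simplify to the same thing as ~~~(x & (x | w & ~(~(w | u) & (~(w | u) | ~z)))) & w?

E1: x & y | ~x & y
    = y
E2: ~~~(x & (x | w & ~(~(w | u) & (~(w | u) | ~z)))) & w
    = ~(x & (x | w & ~(~(w | u) & (~(w | u) | ~z)))) & w
    = ~(x & (x | w & ~~(w | u))) & w
    = ~(x & (x | w & (w | u))) & w
    = ~(x & (x | w)) & w
    = ~x & w
These differ: at u=0, w=0, x=0, y=1, z=0, E1 = 1 but E2 = 0.

No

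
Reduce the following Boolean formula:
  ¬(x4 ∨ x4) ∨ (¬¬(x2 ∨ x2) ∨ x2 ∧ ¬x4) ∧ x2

¬x4 ∨ x2

¬(x4 ∨ x4) ∨ (¬¬(x2 ∨ x2) ∨ x2 ∧ ¬x4) ∧ x2
= ¬(x4 ∨ x4) ∨ (x2 ∨ x2 ∨ x2 ∧ ¬x4) ∧ x2   — double negation
= ¬(x4 ∨ x4) ∨ (x2 ∨ x2 ∧ ¬x4) ∧ x2   — idempotence
= ¬x4 ∨ (x2 ∨ x2 ∧ ¬x4) ∧ x2   — idempotence
= ¬x4 ∨ x2 ∧ x2   — absorption
= ¬x4 ∨ x2   — idempotence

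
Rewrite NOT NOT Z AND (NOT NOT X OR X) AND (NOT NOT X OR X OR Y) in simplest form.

NOT NOT Z AND (NOT NOT X OR X) AND (NOT NOT X OR X OR Y)
= NOT NOT Z AND (NOT NOT X OR X)   [absorption]
= NOT NOT Z AND (X OR X)   [double negation]
= NOT NOT Z AND X   [idempotence]
= Z AND X   [double negation]

Z AND X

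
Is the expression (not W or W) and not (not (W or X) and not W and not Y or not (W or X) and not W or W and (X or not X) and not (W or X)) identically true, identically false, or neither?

(not W or W) and not (not (W or X) and not W and not Y or not (W or X) and not W or W and (X or not X) and not (W or X))
= (not W or W) and not (not (W or X) and not W and not Y or not (W or X) and not W or W and not (W or X))
= (not W or W) and not (not (W or X) and not W or W and not (W or X))
= not (not (W or X) and not W or W and not (W or X))
= not not (W or X)
= W or X
This depends on W, X, so it is not a constant.

neither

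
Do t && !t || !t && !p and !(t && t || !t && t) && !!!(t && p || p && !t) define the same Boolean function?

E1: t && !t || !t && !p
    = !t && !p   — complement / identity
E2: !(t && t || !t && t) && !!!(t && p || p && !t)
    = !(t && t || !t && t) && !!!p   — distribution
    = !t && !!!p   — distribution
    = !t && !p   — double negation
Both reduce to !t && !p, so they are equivalent.

Yes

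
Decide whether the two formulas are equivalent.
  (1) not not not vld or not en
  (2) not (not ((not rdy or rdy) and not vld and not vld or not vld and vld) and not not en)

Yes

E1: not not not vld or not en
    = not vld or not en   — double negation
E2: not (not ((not rdy or rdy) and not vld and not vld or not vld and vld) and not not en)
    = not (not (not vld and not vld or not vld and vld) and not not en)   — complement / identity
    = not vld and not vld or not vld and vld or not en   — De Morgan
    = not vld or not en   — distribution
Both reduce to not vld or not en, so they are equivalent.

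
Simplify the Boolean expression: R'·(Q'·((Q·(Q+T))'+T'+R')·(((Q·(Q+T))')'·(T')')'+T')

R'·(Q'+T')

R'·(Q'·((Q·(Q+T))'+T'+R')·(((Q·(Q+T))')'·(T')')'+T')
= R'·(Q'·((Q·(Q+T))'+T'+R')·((Q·(Q+T))'+T')+T')
= R'·(Q'·((Q·(Q+T))'+T')+T')
= R'·(Q'·(Q'+T')+T')
= R'·(Q'+T')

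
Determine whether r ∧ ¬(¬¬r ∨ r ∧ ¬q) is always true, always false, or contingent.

r ∧ ¬(¬¬r ∨ r ∧ ¬q)
= r ∧ ¬(r ∨ r ∧ ¬q)   [double negation]
= r ∧ ¬r   [absorption]
= False   [complement]

always false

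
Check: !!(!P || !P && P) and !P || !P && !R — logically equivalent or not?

Yes

E1: !!(!P || !P && P)
    = !!!P   — complement / identity
    = !P   — double negation
E2: !P || !P && !R
    = !P   — absorption
Both reduce to !P, so they are equivalent.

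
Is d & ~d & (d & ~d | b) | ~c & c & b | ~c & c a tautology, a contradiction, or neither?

contradiction

d & ~d & (d & ~d | b) | ~c & c & b | ~c & c
= d & ~d & (d & ~d | b) | ~c & c
= d & ~d & (d & ~d | b)
= d & ~d
= 0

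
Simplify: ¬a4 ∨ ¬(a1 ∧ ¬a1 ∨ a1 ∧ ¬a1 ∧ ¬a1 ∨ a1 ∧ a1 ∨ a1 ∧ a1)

¬a4 ∨ ¬(a1 ∧ ¬a1 ∨ a1 ∧ ¬a1 ∧ ¬a1 ∨ a1 ∧ a1 ∨ a1 ∧ a1)
= ¬a4 ∨ ¬(a1 ∧ ¬a1 ∨ a1 ∧ ¬a1 ∨ a1 ∧ a1 ∨ a1 ∧ a1)   — idempotence
= ¬a4 ∨ ¬(a1 ∧ ¬a1 ∨ a1 ∧ a1 ∨ a1 ∧ a1)   — complement / identity
= ¬a4 ∨ ¬(a1 ∧ ¬a1 ∨ a1 ∧ a1)   — idempotence
= ¬a4 ∨ ¬a1   — distribution

¬a4 ∨ ¬a1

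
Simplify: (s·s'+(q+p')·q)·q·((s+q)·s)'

(s·s'+(q+p')·q)·q·((s+q)·s)'
= (s·s'+(q+p')·q)·q·s'   [absorption]
= (s·s'+q)·q·s'   [absorption]
= q·q·s'   [complement / identity]
= q·s'   [idempotence]

q·s'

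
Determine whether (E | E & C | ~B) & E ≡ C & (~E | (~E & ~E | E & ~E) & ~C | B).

E1: (E | E & C | ~B) & E
    = (E | ~B) & E   [absorption]
    = E   [absorption]
E2: C & (~E | (~E & ~E | E & ~E) & ~C | B)
    = C & (~E | ~E & ~C | B)   [distribution]
    = C & (~E | B)   [absorption]
These differ: at B=1, C=1, E=0, E1 = 0 but E2 = 1.

No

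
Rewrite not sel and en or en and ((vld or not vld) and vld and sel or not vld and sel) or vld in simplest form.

not sel and en or en and ((vld or not vld) and vld and sel or not vld and sel) or vld
= not sel and en or en and (vld and sel or not vld and sel) or vld   — complement / identity
= not sel and en or en and sel or vld   — distribution
= en or vld   — distribution

en or vld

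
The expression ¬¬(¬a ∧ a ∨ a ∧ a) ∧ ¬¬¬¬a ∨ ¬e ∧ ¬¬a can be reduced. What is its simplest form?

¬¬(¬a ∧ a ∨ a ∧ a) ∧ ¬¬¬¬a ∨ ¬e ∧ ¬¬a
= ¬¬(¬a ∧ a ∨ a ∧ a) ∧ ¬¬a ∨ ¬e ∧ ¬¬a
= ¬¬a ∧ (¬¬(¬a ∧ a ∨ a ∧ a) ∨ ¬e)
= ¬¬a ∧ (¬¬a ∨ ¬e)
= ¬¬a
= a

a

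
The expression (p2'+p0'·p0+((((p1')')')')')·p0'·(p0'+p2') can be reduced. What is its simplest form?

(p2'+p0'·p0+((((p1')')')')')·p0'·(p0'+p2')
= (p2'+p0'·p0+((((p1')')')')')·p0'
= (p2'+((((p1')')')')')·p0'
= (p2'+((p1')')')·p0'
= (p2'+p1')·p0'

(p2'+p1')·p0'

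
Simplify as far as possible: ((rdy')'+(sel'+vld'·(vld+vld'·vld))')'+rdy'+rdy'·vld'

((rdy')'+(sel'+vld'·(vld+vld'·vld))')'+rdy'+rdy'·vld'
= ((rdy')'+(sel'+vld'·vld)')'+rdy'+rdy'·vld'   (complement / identity)
= rdy'·(sel'+vld'·vld)+rdy'+rdy'·vld'   (De Morgan)
= rdy'·sel'+rdy'+rdy'·vld'   (complement / identity)
= rdy'·sel'+rdy'   (absorption)
= rdy'   (absorption)

rdy'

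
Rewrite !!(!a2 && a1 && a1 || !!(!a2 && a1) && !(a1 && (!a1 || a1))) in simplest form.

!a2 && a1

!!(!a2 && a1 && a1 || !!(!a2 && a1) && !(a1 && (!a1 || a1)))
= !!(!a2 && a1 && a1 || !!(!a2 && a1) && !a1)   — complement / identity
= !!(!a2 && a1 && a1 || !a2 && a1 && !a1)   — double negation
= !!(!a2 && a1)   — distribution
= !a2 && a1   — double negation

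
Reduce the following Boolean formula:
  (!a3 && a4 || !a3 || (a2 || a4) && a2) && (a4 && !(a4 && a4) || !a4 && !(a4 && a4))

(!a3 && a4 || !a3 || (a2 || a4) && a2) && (a4 && !(a4 && a4) || !a4 && !(a4 && a4))
= (!a3 && a4 || !a3 || a2) && (a4 && !(a4 && a4) || !a4 && !(a4 && a4))   (absorption)
= (!a3 && a4 || !a3 || a2) && !(a4 && a4)   (distribution)
= (!a3 || a2) && !(a4 && a4)   (absorption)
= (!a3 || a2) && !a4   (idempotence)

(!a3 || a2) && !a4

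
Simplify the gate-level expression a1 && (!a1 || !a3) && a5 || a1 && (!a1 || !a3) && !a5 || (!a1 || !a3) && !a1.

a1 && (!a1 || !a3) && a5 || a1 && (!a1 || !a3) && !a5 || (!a1 || !a3) && !a1
= a1 && (!a1 || !a3) || (!a1 || !a3) && !a1
= !a1 || !a3

!a1 || !a3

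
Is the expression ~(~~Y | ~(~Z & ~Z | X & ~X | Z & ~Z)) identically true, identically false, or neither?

neither

~(~~Y | ~(~Z & ~Z | X & ~X | Z & ~Z))
= ~(~~Y | ~(~Z & ~Z | Z & ~Z))   [complement / identity]
= ~Y & (~Z & ~Z | Z & ~Z)   [De Morgan]
= ~Y & ~Z   [distribution]
This depends on Y, Z, so it is not a constant.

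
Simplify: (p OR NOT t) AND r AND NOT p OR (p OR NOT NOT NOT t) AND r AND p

(p OR NOT t) AND r

(p OR NOT t) AND r AND NOT p OR (p OR NOT NOT NOT t) AND r AND p
= (p OR NOT t) AND r AND NOT p OR (p OR NOT t) AND r AND p   (double negation)
= (p OR NOT t) AND r   (distribution)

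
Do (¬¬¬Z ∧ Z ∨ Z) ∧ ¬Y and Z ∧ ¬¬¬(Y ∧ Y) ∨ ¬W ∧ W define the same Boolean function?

Yes

E1: (¬¬¬Z ∧ Z ∨ Z) ∧ ¬Y
    = (¬Z ∧ Z ∨ Z) ∧ ¬Y
    = Z ∧ ¬Y
E2: Z ∧ ¬¬¬(Y ∧ Y) ∨ ¬W ∧ W
    = Z ∧ ¬(Y ∧ Y) ∨ ¬W ∧ W
    = Z ∧ ¬(Y ∧ Y)
    = Z ∧ ¬Y
Both reduce to Z ∧ ¬Y, so they are equivalent.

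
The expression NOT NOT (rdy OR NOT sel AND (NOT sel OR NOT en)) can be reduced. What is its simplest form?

rdy OR NOT sel

NOT NOT (rdy OR NOT sel AND (NOT sel OR NOT en))
= rdy OR NOT sel AND (NOT sel OR NOT en)   (double negation)
= rdy OR NOT sel   (absorption)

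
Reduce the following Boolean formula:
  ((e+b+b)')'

((e+b+b)')'
= e+b+b   (double negation)
= e+b   (idempotence)

e+b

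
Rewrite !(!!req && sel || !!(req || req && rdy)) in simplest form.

!(!!req && sel || !!(req || req && rdy))
= !(!!req && sel || !!req)   (absorption)
= !!!req   (absorption)
= !req   (double negation)

!req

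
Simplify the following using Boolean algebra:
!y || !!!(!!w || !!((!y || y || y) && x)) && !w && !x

!y || !w && !x

!y || !!!(!!w || !!((!y || y || y) && x)) && !w && !x
= !y || !!!(!!w || !!((!y || y) && x)) && !w && !x
= !y || !(!!w || !!((!y || y) && x)) && !w && !x
= !y || !(!!w || !!x) && !w && !x
= !y || !w && !x && !w && !x
= !y || !w && !x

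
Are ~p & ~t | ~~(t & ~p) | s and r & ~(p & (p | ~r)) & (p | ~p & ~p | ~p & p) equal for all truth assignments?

No

E1: ~p & ~t | ~~(t & ~p) | s
    = ~p & ~t | t & ~p | s
    = ~p | s
E2: r & ~(p & (p | ~r)) & (p | ~p & ~p | ~p & p)
    = r & ~(p & (p | ~r)) & (p | ~p)
    = r & ~(p & (p | ~r))
    = r & ~p
These differ: at p=0, r=0, s=1, t=0, E1 = 1 but E2 = 0.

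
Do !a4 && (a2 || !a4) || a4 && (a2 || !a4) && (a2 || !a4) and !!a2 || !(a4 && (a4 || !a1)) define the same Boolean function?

Yes

E1: !a4 && (a2 || !a4) || a4 && (a2 || !a4) && (a2 || !a4)
    = !a4 && (a2 || !a4) || a4 && (a2 || !a4)   (idempotence)
    = a2 || !a4   (distribution)
E2: !!a2 || !(a4 && (a4 || !a1))
    = !!a2 || !a4   (absorption)
    = a2 || !a4   (double negation)
Both reduce to a2 || !a4, so they are equivalent.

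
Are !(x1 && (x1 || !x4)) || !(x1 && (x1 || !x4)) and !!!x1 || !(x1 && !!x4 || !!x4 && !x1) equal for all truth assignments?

E1: !(x1 && (x1 || !x4)) || !(x1 && (x1 || !x4))
    = !(x1 && (x1 || !x4))   — idempotence
    = !x1   — absorption
E2: !!!x1 || !(x1 && !!x4 || !!x4 && !x1)
    = !!!x1 || !!!x4   — distribution
    = !!!x1 || !x4   — double negation
    = !x1 || !x4   — double negation
These differ: at x1=1, x4=0, E1 = 0 but E2 = 1.

No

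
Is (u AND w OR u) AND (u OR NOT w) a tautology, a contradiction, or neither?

neither

(u AND w OR u) AND (u OR NOT w)
= u AND (u OR NOT w)   (absorption)
= u   (absorption)
This depends on u, so it is not a constant.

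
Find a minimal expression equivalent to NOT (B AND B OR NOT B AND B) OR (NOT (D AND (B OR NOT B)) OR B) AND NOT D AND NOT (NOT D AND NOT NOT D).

NOT (B AND B OR NOT B AND B) OR (NOT (D AND (B OR NOT B)) OR B) AND NOT D AND NOT (NOT D AND NOT NOT D)
= NOT B OR (NOT (D AND (B OR NOT B)) OR B) AND NOT D AND NOT (NOT D AND NOT NOT D)   [distribution]
= NOT B OR (NOT (D AND (B OR NOT B)) OR B) AND NOT D AND (D OR NOT D)   [De Morgan]
= NOT B OR (NOT D OR B) AND NOT D AND (D OR NOT D)   [complement / identity]
= NOT B OR (NOT D OR B) AND NOT D   [complement / identity]
= NOT B OR NOT D   [absorption]

NOT B OR NOT D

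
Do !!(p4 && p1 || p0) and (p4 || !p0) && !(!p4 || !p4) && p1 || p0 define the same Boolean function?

Yes

E1: !!(p4 && p1 || p0)
    = p4 && p1 || p0
E2: (p4 || !p0) && !(!p4 || !p4) && p1 || p0
    = (p4 || !p0) && !!p4 && p1 || p0
    = (p4 || !p0) && p4 && p1 || p0
    = p4 && p1 || p0
Both reduce to p4 && p1 || p0, so they are equivalent.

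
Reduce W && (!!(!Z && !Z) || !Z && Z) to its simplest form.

W && !Z

W && (!!(!Z && !Z) || !Z && Z)
= W && !!(!Z && !Z)
= W && !(Z || Z)
= W && !Z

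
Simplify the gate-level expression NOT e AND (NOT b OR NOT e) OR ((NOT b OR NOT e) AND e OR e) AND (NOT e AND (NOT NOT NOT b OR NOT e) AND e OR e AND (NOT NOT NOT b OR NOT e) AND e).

NOT b OR NOT e

NOT e AND (NOT b OR NOT e) OR ((NOT b OR NOT e) AND e OR e) AND (NOT e AND (NOT NOT NOT b OR NOT e) AND e OR e AND (NOT NOT NOT b OR NOT e) AND e)
= NOT e AND (NOT b OR NOT e) OR ((NOT b OR NOT e) AND e OR e) AND (NOT NOT NOT b OR NOT e) AND e   [distribution]
= NOT e AND (NOT b OR NOT e) OR ((NOT b OR NOT e) AND e OR e) AND (NOT b OR NOT e) AND e   [double negation]
= NOT e AND (NOT b OR NOT e) OR (NOT b OR NOT e) AND e   [absorption]
= NOT b OR NOT e   [distribution]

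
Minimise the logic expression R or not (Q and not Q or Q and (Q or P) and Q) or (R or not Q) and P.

R or not Q

R or not (Q and not Q or Q and (Q or P) and Q) or (R or not Q) and P
= R or not (Q and not Q or Q and Q) or (R or not Q) and P   — absorption
= R or not Q or (R or not Q) and P   — distribution
= R or not Q   — absorption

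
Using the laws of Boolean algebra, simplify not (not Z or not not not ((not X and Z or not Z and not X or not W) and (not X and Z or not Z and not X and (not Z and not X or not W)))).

Z and not X

not (not Z or not not not ((not X and Z or not Z and not X or not W) and (not X and Z or not Z and not X and (not Z and not X or not W))))
= not (not Z or not ((not X and Z or not Z and not X or not W) and (not X and Z or not Z and not X and (not Z and not X or not W))))   (double negation)
= not (not Z or not ((not X and Z or not Z and not X or not W) and (not X and Z or not Z and not X)))   (absorption)
= Z and (not X and Z or not Z and not X or not W) and (not X and Z or not Z and not X)   (De Morgan)
= Z and (not X and Z or not Z and not X)   (absorption)
= Z and not X   (distribution)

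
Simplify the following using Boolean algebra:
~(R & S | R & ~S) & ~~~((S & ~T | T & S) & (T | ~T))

~(R & S | R & ~S) & ~~~((S & ~T | T & S) & (T | ~T))
= ~R & ~~~((S & ~T | T & S) & (T | ~T))   [distribution]
= ~R & ~~~(S & ~T | T & S)   [complement / identity]
= ~R & ~(S & ~T | T & S)   [double negation]
= ~R & ~S   [distribution]

~R & ~S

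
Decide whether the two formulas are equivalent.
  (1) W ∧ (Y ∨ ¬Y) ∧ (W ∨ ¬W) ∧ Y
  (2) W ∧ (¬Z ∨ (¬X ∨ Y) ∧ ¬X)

E1: W ∧ (Y ∨ ¬Y) ∧ (W ∨ ¬W) ∧ Y
    = W ∧ (W ∨ ¬W) ∧ Y   — complement / identity
    = W ∧ Y   — complement / identity
E2: W ∧ (¬Z ∨ (¬X ∨ Y) ∧ ¬X)
    = W ∧ (¬Z ∨ ¬X)   — absorption
These differ: at W=1, X=0, Y=0, Z=0, E1 = 0 but E2 = 1.

No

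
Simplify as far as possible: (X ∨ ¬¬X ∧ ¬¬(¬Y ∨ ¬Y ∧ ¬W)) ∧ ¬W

X ∧ ¬W

(X ∨ ¬¬X ∧ ¬¬(¬Y ∨ ¬Y ∧ ¬W)) ∧ ¬W
= (X ∨ ¬¬X ∧ (¬Y ∨ ¬Y ∧ ¬W)) ∧ ¬W
= (X ∨ X ∧ (¬Y ∨ ¬Y ∧ ¬W)) ∧ ¬W
= (X ∨ X ∧ ¬Y) ∧ ¬W
= X ∧ ¬W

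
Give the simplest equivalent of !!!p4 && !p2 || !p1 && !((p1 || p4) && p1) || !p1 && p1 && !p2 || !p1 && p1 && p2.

!p4 && !p2 || !p1

!!!p4 && !p2 || !p1 && !((p1 || p4) && p1) || !p1 && p1 && !p2 || !p1 && p1 && p2
= !!!p4 && !p2 || !p1 && !p1 || !p1 && p1 && !p2 || !p1 && p1 && p2   (absorption)
= !p4 && !p2 || !p1 && !p1 || !p1 && p1 && !p2 || !p1 && p1 && p2   (double negation)
= !p4 && !p2 || !p1 && !p1 || !p1 && p1   (distribution)
= !p4 && !p2 || !p1   (distribution)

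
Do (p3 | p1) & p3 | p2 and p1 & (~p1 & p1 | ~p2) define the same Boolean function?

No

E1: (p3 | p1) & p3 | p2
    = p3 | p2   — absorption
E2: p1 & (~p1 & p1 | ~p2)
    = p1 & ~p2   — complement / identity
These differ: at p1=0, p2=1, p3=1, E1 = 1 but E2 = 0.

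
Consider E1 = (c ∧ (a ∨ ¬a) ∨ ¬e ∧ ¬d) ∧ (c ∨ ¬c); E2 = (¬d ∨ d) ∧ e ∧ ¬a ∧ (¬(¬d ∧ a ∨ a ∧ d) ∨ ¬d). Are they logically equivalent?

No

E1: (c ∧ (a ∨ ¬a) ∨ ¬e ∧ ¬d) ∧ (c ∨ ¬c)
    = c ∧ (a ∨ ¬a) ∨ ¬e ∧ ¬d   (complement / identity)
    = c ∨ ¬e ∧ ¬d   (complement / identity)
E2: (¬d ∨ d) ∧ e ∧ ¬a ∧ (¬(¬d ∧ a ∨ a ∧ d) ∨ ¬d)
    = (¬d ∨ d) ∧ e ∧ ¬a ∧ (¬a ∨ ¬d)   (distribution)
    = (¬d ∨ d) ∧ e ∧ ¬a   (absorption)
    = e ∧ ¬a   (complement / identity)
These differ: at a=1, c=1, d=0, e=0, E1 = 1 but E2 = 0.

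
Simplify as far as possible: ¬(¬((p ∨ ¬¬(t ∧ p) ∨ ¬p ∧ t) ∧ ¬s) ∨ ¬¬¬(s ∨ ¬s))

¬(¬((p ∨ ¬¬(t ∧ p) ∨ ¬p ∧ t) ∧ ¬s) ∨ ¬¬¬(s ∨ ¬s))
= ¬(¬((p ∨ t ∧ p ∨ ¬p ∧ t) ∧ ¬s) ∨ ¬¬¬(s ∨ ¬s))   [double negation]
= (p ∨ t ∧ p ∨ ¬p ∧ t) ∧ ¬s ∧ ¬¬(s ∨ ¬s)   [De Morgan]
= (p ∨ t) ∧ ¬s ∧ ¬¬(s ∨ ¬s)   [distribution]
= (p ∨ t) ∧ ¬s ∧ (s ∨ ¬s)   [double negation]
= (p ∨ t) ∧ ¬s   [complement / identity]

(p ∨ t) ∧ ¬s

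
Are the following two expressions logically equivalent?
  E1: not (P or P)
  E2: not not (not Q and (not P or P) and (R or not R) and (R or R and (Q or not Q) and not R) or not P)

No

E1: not (P or P)
    = not P   — idempotence
E2: not not (not Q and (not P or P) and (R or not R) and (R or R and (Q or not Q) and not R) or not P)
    = not not (not Q and (not P or P) and (R or not R) and (R or R and not R) or not P)   — complement / identity
    = not not (not Q and (R or not R) and (R or R and not R) or not P)   — complement / identity
    = not not (not Q and (R or not R) and R or not P)   — complement / identity
    = not Q and (R or not R) and R or not P   — double negation
    = not Q and R or not P   — complement / identity
These differ: at P=1, Q=0, R=1, E1 = 0 but E2 = 1.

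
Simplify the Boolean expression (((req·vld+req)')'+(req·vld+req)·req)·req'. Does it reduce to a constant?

(((req·vld+req)')'+(req·vld+req)·req)·req'
= (req·vld+req+(req·vld+req)·req)·req'   (double negation)
= (req·vld+req)·req'   (absorption)
= req·req'   (absorption)
= 0   (complement)

0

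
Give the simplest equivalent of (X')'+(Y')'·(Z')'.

X+Y·Z

(X')'+(Y')'·(Z')'
= X+(Y')'·(Z')'
= X+(Y')'·Z
= X+Y·Z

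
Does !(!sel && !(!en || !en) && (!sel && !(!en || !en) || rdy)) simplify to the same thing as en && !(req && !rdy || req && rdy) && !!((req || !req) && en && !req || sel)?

E1: !(!sel && !(!en || !en) && (!sel && !(!en || !en) || rdy))
    = !(!sel && !(!en || !en))
    = !(!sel && !!en)
    = sel || !en
E2: en && !(req && !rdy || req && rdy) && !!((req || !req) && en && !req || sel)
    = en && !(req && !rdy || req && rdy) && !!(en && !req || sel)
    = en && !req && !!(en && !req || sel)
    = en && !req && (en && !req || sel)
    = en && !req
These differ: at en=0, rdy=0, req=1, sel=0, E1 = 1 but E2 = 0.

No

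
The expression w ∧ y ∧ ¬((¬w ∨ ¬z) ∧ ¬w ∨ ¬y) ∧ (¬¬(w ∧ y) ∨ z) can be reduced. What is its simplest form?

w ∧ y

w ∧ y ∧ ¬((¬w ∨ ¬z) ∧ ¬w ∨ ¬y) ∧ (¬¬(w ∧ y) ∨ z)
= w ∧ y ∧ ¬(¬w ∨ ¬y) ∧ (¬¬(w ∧ y) ∨ z)   (absorption)
= w ∧ y ∧ ¬(¬w ∨ ¬y) ∧ (w ∧ y ∨ z)   (double negation)
= w ∧ y ∧ w ∧ y ∧ (w ∧ y ∨ z)   (De Morgan)
= w ∧ y ∧ w ∧ y   (absorption)
= w ∧ y   (idempotence)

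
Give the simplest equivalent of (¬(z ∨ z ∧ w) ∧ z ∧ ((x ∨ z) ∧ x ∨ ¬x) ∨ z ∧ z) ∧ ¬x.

(¬(z ∨ z ∧ w) ∧ z ∧ ((x ∨ z) ∧ x ∨ ¬x) ∨ z ∧ z) ∧ ¬x
= (¬z ∧ z ∧ ((x ∨ z) ∧ x ∨ ¬x) ∨ z ∧ z) ∧ ¬x
= (¬z ∧ z ∧ (x ∨ ¬x) ∨ z ∧ z) ∧ ¬x
= (¬z ∧ z ∨ z ∧ z) ∧ ¬x
= z ∧ ¬x

z ∧ ¬x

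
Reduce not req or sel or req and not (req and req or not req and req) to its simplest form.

not req or sel or req and not (req and req or not req and req)
= not req or sel or req and not req   — distribution
= not req or sel   — complement / identity

not req or sel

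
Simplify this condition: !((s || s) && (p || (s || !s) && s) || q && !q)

!s

!((s || s) && (p || (s || !s) && s) || q && !q)
= !((s || s) && (p || (s || !s) && s))
= !((s || s) && (p || s))
= !(s && p || s)
= !s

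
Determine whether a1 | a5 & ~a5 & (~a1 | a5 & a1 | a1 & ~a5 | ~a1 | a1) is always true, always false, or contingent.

contingent

a1 | a5 & ~a5 & (~a1 | a5 & a1 | a1 & ~a5 | ~a1 | a1)
= a1 | a5 & ~a5 & (~a1 | a1 | ~a1 | a1)   [distribution]
= a1 | a5 & ~a5 & (~a1 | a1)   [idempotence]
= a1 | a5 & ~a5   [complement / identity]
= a1   [complement / identity]
This depends on a1, so it is not a constant.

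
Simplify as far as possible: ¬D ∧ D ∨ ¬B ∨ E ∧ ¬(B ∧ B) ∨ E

¬B ∨ E

¬D ∧ D ∨ ¬B ∨ E ∧ ¬(B ∧ B) ∨ E
= ¬D ∧ D ∨ ¬B ∨ E ∧ ¬B ∨ E   — idempotence
= ¬D ∧ D ∨ ¬B ∨ E   — absorption
= ¬B ∨ E   — complement / identity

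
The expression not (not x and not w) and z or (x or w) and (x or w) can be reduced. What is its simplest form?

x or w

not (not x and not w) and z or (x or w) and (x or w)
= not (not x and not w) and z or x or w   (idempotence)
= (x or w) and z or x or w   (De Morgan)
= x or w   (absorption)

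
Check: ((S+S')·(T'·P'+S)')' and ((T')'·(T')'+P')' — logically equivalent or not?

E1: ((S+S')·(T'·P'+S)')'
    = ((T'·P'+S)')'   (complement / identity)
    = T'·P'+S   (double negation)
E2: ((T')'·(T')'+P')'
    = ((T')'+P')'   (idempotence)
    = T'·P   (De Morgan)
These differ: at P=0, S=1, T=0, E1 = 1 but E2 = 0.

No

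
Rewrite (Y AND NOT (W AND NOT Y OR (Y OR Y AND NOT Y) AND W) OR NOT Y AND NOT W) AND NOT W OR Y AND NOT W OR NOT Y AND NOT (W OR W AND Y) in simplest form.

(Y AND NOT (W AND NOT Y OR (Y OR Y AND NOT Y) AND W) OR NOT Y AND NOT W) AND NOT W OR Y AND NOT W OR NOT Y AND NOT (W OR W AND Y)
= (Y AND NOT (W AND NOT Y OR Y AND W) OR NOT Y AND NOT W) AND NOT W OR Y AND NOT W OR NOT Y AND NOT (W OR W AND Y)   [complement / identity]
= (Y AND NOT (W AND NOT Y OR Y AND W) OR NOT Y AND NOT W) AND NOT W OR Y AND NOT W OR NOT Y AND NOT W   [absorption]
= (Y AND NOT W OR NOT Y AND NOT W) AND NOT W OR Y AND NOT W OR NOT Y AND NOT W   [distribution]
= Y AND NOT W OR NOT Y AND NOT W   [absorption]
= NOT W   [distribution]

NOT W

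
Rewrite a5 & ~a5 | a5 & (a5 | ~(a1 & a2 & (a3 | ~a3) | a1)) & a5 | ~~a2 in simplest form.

a5 | a2

a5 & ~a5 | a5 & (a5 | ~(a1 & a2 & (a3 | ~a3) | a1)) & a5 | ~~a2
= a5 & ~a5 | a5 & (a5 | ~(a1 & a2 | a1)) & a5 | ~~a2
= a5 & ~a5 | a5 & (a5 | ~a1) & a5 | ~~a2
= a5 & ~a5 | a5 & a5 | ~~a2
= a5 | ~~a2
= a5 | a2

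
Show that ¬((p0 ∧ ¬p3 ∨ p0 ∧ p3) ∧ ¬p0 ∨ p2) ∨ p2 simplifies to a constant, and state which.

¬((p0 ∧ ¬p3 ∨ p0 ∧ p3) ∧ ¬p0 ∨ p2) ∨ p2
= ¬(p0 ∧ ¬p0 ∨ p2) ∨ p2   [distribution]
= ¬p2 ∨ p2   [complement / identity]
= True   [complement]

True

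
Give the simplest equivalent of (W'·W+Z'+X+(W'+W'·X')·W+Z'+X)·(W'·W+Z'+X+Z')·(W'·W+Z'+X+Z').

(W'·W+Z'+X+(W'+W'·X')·W+Z'+X)·(W'·W+Z'+X+Z')·(W'·W+Z'+X+Z')
= (((W'+W'·X')·W+Z'+X)·Z'+W'·W+Z'+X)·(W'·W+Z'+X+Z')   [distribution]
= ((W'·W+Z'+X)·Z'+W'·W+Z'+X)·(W'·W+Z'+X+Z')   [absorption]
= (W'·W+Z'+X)·(W'·W+Z'+X+Z')   [absorption]
= W'·W+Z'+X   [absorption]
= Z'+X   [complement / identity]

Z'+X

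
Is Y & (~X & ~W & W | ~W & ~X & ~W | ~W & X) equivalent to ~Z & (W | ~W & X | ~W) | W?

E1: Y & (~X & ~W & W | ~W & ~X & ~W | ~W & X)
    = Y & (~X & ~W | ~W & X)
    = Y & ~W
E2: ~Z & (W | ~W & X | ~W) | W
    = ~Z & (W | ~W) | W
    = ~Z | W
These differ: at W=1, X=1, Y=0, Z=0, E1 = 0 but E2 = 1.

No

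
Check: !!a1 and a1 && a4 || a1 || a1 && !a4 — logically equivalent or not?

Yes

E1: !!a1
    = a1   — double negation
E2: a1 && a4 || a1 || a1 && !a4
    = a1 && a4 || a1   — absorption
    = a1   — absorption
Both reduce to a1, so they are equivalent.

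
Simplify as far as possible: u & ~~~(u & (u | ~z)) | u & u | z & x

u | z & x

u & ~~~(u & (u | ~z)) | u & u | z & x
= u & ~(u & (u | ~z)) | u & u | z & x   — double negation
= u & ~u | u & u | z & x   — absorption
= u | z & x   — distribution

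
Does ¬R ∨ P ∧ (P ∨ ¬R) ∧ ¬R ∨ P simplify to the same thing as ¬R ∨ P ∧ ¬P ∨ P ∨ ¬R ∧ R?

Yes

E1: ¬R ∨ P ∧ (P ∨ ¬R) ∧ ¬R ∨ P
    = ¬R ∨ P ∧ ¬R ∨ P
    = ¬R ∨ P
E2: ¬R ∨ P ∧ ¬P ∨ P ∨ ¬R ∧ R
    = ¬R ∨ P ∧ ¬P ∨ P
    = ¬R ∨ P
Both reduce to ¬R ∨ P, so they are equivalent.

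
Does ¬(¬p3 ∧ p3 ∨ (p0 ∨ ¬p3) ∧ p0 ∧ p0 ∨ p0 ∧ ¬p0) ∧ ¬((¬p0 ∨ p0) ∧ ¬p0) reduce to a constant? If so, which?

¬(¬p3 ∧ p3 ∨ (p0 ∨ ¬p3) ∧ p0 ∧ p0 ∨ p0 ∧ ¬p0) ∧ ¬((¬p0 ∨ p0) ∧ ¬p0)
= ¬(¬p3 ∧ p3 ∨ (p0 ∨ ¬p3) ∧ p0 ∧ p0 ∨ p0 ∧ ¬p0) ∧ ¬¬p0   — complement / identity
= ¬(¬p3 ∧ p3 ∨ p0 ∧ p0 ∨ p0 ∧ ¬p0) ∧ ¬¬p0   — absorption
= ¬(p0 ∧ p0 ∨ p0 ∧ ¬p0) ∧ ¬¬p0   — complement / identity
= ¬p0 ∧ ¬¬p0   — distribution
= ¬p0 ∧ p0   — double negation
= False   — complement

yes, False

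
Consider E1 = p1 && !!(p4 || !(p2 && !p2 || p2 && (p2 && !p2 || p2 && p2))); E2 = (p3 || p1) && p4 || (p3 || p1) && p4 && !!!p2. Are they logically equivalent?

No

E1: p1 && !!(p4 || !(p2 && !p2 || p2 && (p2 && !p2 || p2 && p2)))
    = p1 && (p4 || !(p2 && !p2 || p2 && (p2 && !p2 || p2 && p2)))   (double negation)
    = p1 && (p4 || !(p2 && !p2 || p2 && p2))   (distribution)
    = p1 && (p4 || !p2)   (distribution)
E2: (p3 || p1) && p4 || (p3 || p1) && p4 && !!!p2
    = (p3 || p1) && p4 || (p3 || p1) && p4 && !p2   (double negation)
    = (p3 || p1) && p4   (absorption)
These differ: at p1=1, p2=0, p3=1, p4=0, E1 = 1 but E2 = 0.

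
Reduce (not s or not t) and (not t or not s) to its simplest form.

(not s or not t) and (not t or not s)
= not s or not t and not t   (distribution)
= not s or not t   (idempotence)

not s or not t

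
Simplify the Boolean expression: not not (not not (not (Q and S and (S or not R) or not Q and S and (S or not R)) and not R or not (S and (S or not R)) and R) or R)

not S or R

not not (not not (not (Q and S and (S or not R) or not Q and S and (S or not R)) and not R or not (S and (S or not R)) and R) or R)
= not not (not not (not (S and (S or not R)) and not R or not (S and (S or not R)) and R) or R)
= not not (not (S and (S or not R)) and not R or not (S and (S or not R)) and R) or R
= not not not (S and (S or not R)) or R
= not not not S or R
= not S or R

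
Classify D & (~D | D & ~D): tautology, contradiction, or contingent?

D & (~D | D & ~D)
= D & ~D   — complement / identity
= 0   — complement

contradiction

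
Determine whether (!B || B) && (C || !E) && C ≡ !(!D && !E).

No

E1: (!B || B) && (C || !E) && C
    = (!B || B) && C   — absorption
    = C   — complement / identity
E2: !(!D && !E)
    = D || E   — De Morgan
These differ: at B=0, C=0, D=0, E=1, E1 = 0 but E2 = 1.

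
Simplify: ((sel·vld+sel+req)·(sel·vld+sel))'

((sel·vld+sel+req)·(sel·vld+sel))'
= (sel·vld+sel)'   [absorption]
= sel'   [absorption]

sel'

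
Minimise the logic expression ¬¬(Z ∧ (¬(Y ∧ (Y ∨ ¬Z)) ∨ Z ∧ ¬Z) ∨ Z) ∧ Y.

Z ∧ Y

¬¬(Z ∧ (¬(Y ∧ (Y ∨ ¬Z)) ∨ Z ∧ ¬Z) ∨ Z) ∧ Y
= ¬¬(Z ∧ ¬(Y ∧ (Y ∨ ¬Z)) ∨ Z) ∧ Y   [complement / identity]
= (Z ∧ ¬(Y ∧ (Y ∨ ¬Z)) ∨ Z) ∧ Y   [double negation]
= (Z ∧ ¬Y ∨ Z) ∧ Y   [absorption]
= Z ∧ Y   [absorption]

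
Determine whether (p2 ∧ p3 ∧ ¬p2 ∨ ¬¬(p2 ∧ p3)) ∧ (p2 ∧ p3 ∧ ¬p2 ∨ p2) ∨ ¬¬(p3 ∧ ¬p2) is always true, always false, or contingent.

(p2 ∧ p3 ∧ ¬p2 ∨ ¬¬(p2 ∧ p3)) ∧ (p2 ∧ p3 ∧ ¬p2 ∨ p2) ∨ ¬¬(p3 ∧ ¬p2)
= p2 ∧ p3 ∧ ¬p2 ∨ ¬¬(p2 ∧ p3) ∧ p2 ∨ ¬¬(p3 ∧ ¬p2)
= p2 ∧ p3 ∧ ¬p2 ∨ p2 ∧ p3 ∧ p2 ∨ ¬¬(p3 ∧ ¬p2)
= p2 ∧ p3 ∧ ¬p2 ∨ p2 ∧ p3 ∧ p2 ∨ p3 ∧ ¬p2
= p2 ∧ p3 ∨ p3 ∧ ¬p2
= p3
This depends on p3, so it is not a constant.

contingent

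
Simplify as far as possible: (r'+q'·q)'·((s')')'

(r'+q'·q)'·((s')')'
= (r'+q'·q)'·s'
= (r')'·s'
= r·s'

r·s'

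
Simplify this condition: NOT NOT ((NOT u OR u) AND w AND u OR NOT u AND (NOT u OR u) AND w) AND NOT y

w AND NOT y

NOT NOT ((NOT u OR u) AND w AND u OR NOT u AND (NOT u OR u) AND w) AND NOT y
= NOT NOT ((NOT u OR u) AND w) AND NOT y
= (NOT u OR u) AND w AND NOT y
= w AND NOT y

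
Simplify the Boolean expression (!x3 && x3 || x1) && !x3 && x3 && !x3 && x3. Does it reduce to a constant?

false

(!x3 && x3 || x1) && !x3 && x3 && !x3 && x3
= (!x3 && x3 || x1) && !x3 && x3   (idempotence)
= !x3 && x3   (absorption)
= false   (complement)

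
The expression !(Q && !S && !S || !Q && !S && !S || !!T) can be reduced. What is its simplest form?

S && !T

!(Q && !S && !S || !Q && !S && !S || !!T)
= !(!S && !S || !!T)   (distribution)
= !(!S || !!T)   (idempotence)
= S && !T   (De Morgan)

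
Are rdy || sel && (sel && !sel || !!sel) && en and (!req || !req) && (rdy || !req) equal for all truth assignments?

No

E1: rdy || sel && (sel && !sel || !!sel) && en
    = rdy || sel && (sel && !sel || sel) && en   [double negation]
    = rdy || sel && sel && en   [complement / identity]
    = rdy || sel && en   [idempotence]
E2: (!req || !req) && (rdy || !req)
    = !req && rdy || !req   [distribution]
    = !req   [absorption]
These differ: at en=0, rdy=1, req=1, sel=0, E1 = 1 but E2 = 0.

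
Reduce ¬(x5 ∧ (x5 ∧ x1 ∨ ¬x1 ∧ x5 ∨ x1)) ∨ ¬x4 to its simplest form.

¬x5 ∨ ¬x4

¬(x5 ∧ (x5 ∧ x1 ∨ ¬x1 ∧ x5 ∨ x1)) ∨ ¬x4
= ¬(x5 ∧ (x5 ∨ x1)) ∨ ¬x4   — distribution
= ¬x5 ∨ ¬x4   — absorption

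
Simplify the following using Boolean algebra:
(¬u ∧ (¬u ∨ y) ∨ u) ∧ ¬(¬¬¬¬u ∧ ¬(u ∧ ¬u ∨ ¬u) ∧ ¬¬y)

(¬u ∧ (¬u ∨ y) ∨ u) ∧ ¬(¬¬¬¬u ∧ ¬(u ∧ ¬u ∨ ¬u) ∧ ¬¬y)
= (¬u ∨ u) ∧ ¬(¬¬¬¬u ∧ ¬(u ∧ ¬u ∨ ¬u) ∧ ¬¬y)   — absorption
= (¬u ∨ u) ∧ ¬(¬¬¬¬u ∧ ¬¬u ∧ ¬¬y)   — complement / identity
= (¬u ∨ u) ∧ ¬(¬¬u ∧ ¬¬u ∧ ¬¬y)   — double negation
= (¬u ∨ u) ∧ ¬(¬¬u ∧ ¬¬y)   — idempotence
= (¬u ∨ u) ∧ (¬u ∨ ¬y)   — De Morgan
= ¬u ∨ ¬y   — complement / identity

¬u ∨ ¬y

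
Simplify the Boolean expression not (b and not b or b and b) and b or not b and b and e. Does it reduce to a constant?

not (b and not b or b and b) and b or not b and b and e
= not b and b or not b and b and e   — distribution
= not b and b   — absorption
= False   — complement

False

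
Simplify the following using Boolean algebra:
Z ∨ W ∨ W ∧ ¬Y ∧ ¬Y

Z ∨ W

Z ∨ W ∨ W ∧ ¬Y ∧ ¬Y
= Z ∨ W ∨ W ∧ ¬Y
= Z ∨ W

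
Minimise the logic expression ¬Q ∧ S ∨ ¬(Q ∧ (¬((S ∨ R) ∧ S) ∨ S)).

¬Q ∧ S ∨ ¬(Q ∧ (¬((S ∨ R) ∧ S) ∨ S))
= ¬Q ∧ S ∨ ¬(Q ∧ (¬S ∨ S))
= ¬Q ∧ S ∨ ¬Q
= ¬Q

¬Q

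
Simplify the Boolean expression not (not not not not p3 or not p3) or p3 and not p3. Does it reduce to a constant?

False

not (not not not not p3 or not p3) or p3 and not p3
= not (not not p3 or not p3) or p3 and not p3
= not (not not p3 or not p3)
= not p3 and p3
= False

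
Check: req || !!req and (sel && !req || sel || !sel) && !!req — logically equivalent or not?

Yes

E1: req || !!req
    = req || req   [double negation]
    = req   [idempotence]
E2: (sel && !req || sel || !sel) && !!req
    = (sel || !sel) && !!req   [absorption]
    = (sel || !sel) && req   [double negation]
    = req   [complement / identity]
Both reduce to req, so they are equivalent.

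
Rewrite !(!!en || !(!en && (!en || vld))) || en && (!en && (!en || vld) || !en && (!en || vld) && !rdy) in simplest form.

!(!!en || !(!en && (!en || vld))) || en && (!en && (!en || vld) || !en && (!en || vld) && !rdy)
= !(!!en || !(!en && (!en || vld))) || en && !en && (!en || vld)   — absorption
= !en && !en && (!en || vld) || en && !en && (!en || vld)   — De Morgan
= !en && (!en || vld)   — distribution
= !en   — absorption

!en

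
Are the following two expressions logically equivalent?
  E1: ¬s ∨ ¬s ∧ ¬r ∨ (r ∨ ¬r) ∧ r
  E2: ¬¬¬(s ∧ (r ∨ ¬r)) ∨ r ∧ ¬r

No

E1: ¬s ∨ ¬s ∧ ¬r ∨ (r ∨ ¬r) ∧ r
    = ¬s ∨ ¬s ∧ ¬r ∨ r   (complement / identity)
    = ¬s ∨ r   (absorption)
E2: ¬¬¬(s ∧ (r ∨ ¬r)) ∨ r ∧ ¬r
    = ¬¬¬(s ∧ (r ∨ ¬r))   (complement / identity)
    = ¬¬¬s   (complement / identity)
    = ¬s   (double negation)
These differ: at r=1, s=1, E1 = 1 but E2 = 0.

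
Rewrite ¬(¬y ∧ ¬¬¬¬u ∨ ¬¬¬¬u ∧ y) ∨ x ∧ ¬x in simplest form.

¬(¬y ∧ ¬¬¬¬u ∨ ¬¬¬¬u ∧ y) ∨ x ∧ ¬x
= ¬¬¬¬¬u ∨ x ∧ ¬x
= ¬¬¬¬¬u
= ¬¬¬u
= ¬u

¬u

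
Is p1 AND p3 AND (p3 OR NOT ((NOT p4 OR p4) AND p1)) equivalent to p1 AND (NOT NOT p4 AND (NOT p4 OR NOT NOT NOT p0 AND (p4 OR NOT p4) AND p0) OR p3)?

E1: p1 AND p3 AND (p3 OR NOT ((NOT p4 OR p4) AND p1))
    = p1 AND p3 AND (p3 OR NOT p1)   (complement / identity)
    = p1 AND p3   (absorption)
E2: p1 AND (NOT NOT p4 AND (NOT p4 OR NOT NOT NOT p0 AND (p4 OR NOT p4) AND p0) OR p3)
    = p1 AND (NOT NOT p4 AND (NOT p4 OR NOT NOT NOT p0 AND p0) OR p3)   (complement / identity)
    = p1 AND (p4 AND (NOT p4 OR NOT NOT NOT p0 AND p0) OR p3)   (double negation)
    = p1 AND (p4 AND (NOT p4 OR NOT p0 AND p0) OR p3)   (double negation)
    = p1 AND (p4 AND NOT p4 OR p3)   (complement / identity)
    = p1 AND p3   (complement / identity)
Both reduce to p1 AND p3, so they are equivalent.

Yes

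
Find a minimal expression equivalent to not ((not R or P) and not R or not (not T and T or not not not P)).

R and not P

not ((not R or P) and not R or not (not T and T or not not not P))
= not (not R or not (not T and T or not not not P))
= R and (not T and T or not not not P)
= R and (not T and T or not P)
= R and not P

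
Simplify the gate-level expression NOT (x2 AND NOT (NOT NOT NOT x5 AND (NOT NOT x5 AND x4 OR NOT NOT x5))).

NOT x2

NOT (x2 AND NOT (NOT NOT NOT x5 AND (NOT NOT x5 AND x4 OR NOT NOT x5)))
= NOT (x2 AND NOT (NOT NOT NOT x5 AND NOT NOT x5))
= NOT (x2 AND (NOT NOT x5 OR NOT x5))
= NOT (x2 AND (x5 OR NOT x5))
= NOT x2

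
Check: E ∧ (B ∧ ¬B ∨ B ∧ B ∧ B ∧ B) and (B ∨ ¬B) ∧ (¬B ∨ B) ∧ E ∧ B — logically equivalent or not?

Yes

E1: E ∧ (B ∧ ¬B ∨ B ∧ B ∧ B ∧ B)
    = E ∧ (B ∧ ¬B ∨ B ∧ B)   [idempotence]
    = E ∧ B   [distribution]
E2: (B ∨ ¬B) ∧ (¬B ∨ B) ∧ E ∧ B
    = (B ∨ ¬B) ∧ E ∧ B   [complement / identity]
    = E ∧ B   [complement / identity]
Both reduce to E ∧ B, so they are equivalent.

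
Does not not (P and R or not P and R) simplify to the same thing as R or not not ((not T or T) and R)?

E1: not not (P and R or not P and R)
    = not not R   — distribution
    = R   — double negation
E2: R or not not ((not T or T) and R)
    = R or (not T or T) and R   — double negation
    = R or R   — complement / identity
    = R   — idempotence
Both reduce to R, so they are equivalent.

Yes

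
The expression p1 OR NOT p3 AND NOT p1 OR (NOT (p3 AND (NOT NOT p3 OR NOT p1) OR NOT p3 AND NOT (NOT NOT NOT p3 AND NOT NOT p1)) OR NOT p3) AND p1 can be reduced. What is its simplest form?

p1 OR NOT p3 AND NOT p1 OR (NOT (p3 AND (NOT NOT p3 OR NOT p1) OR NOT p3 AND NOT (NOT NOT NOT p3 AND NOT NOT p1)) OR NOT p3) AND p1
= p1 OR NOT p3 AND NOT p1 OR (NOT (p3 AND (NOT NOT p3 OR NOT p1) OR NOT p3 AND (NOT NOT p3 OR NOT p1)) OR NOT p3) AND p1   — De Morgan
= p1 OR NOT p3 AND NOT p1 OR (NOT (NOT NOT p3 OR NOT p1) OR NOT p3) AND p1   — distribution
= p1 OR NOT p3 AND NOT p1 OR (NOT p3 AND p1 OR NOT p3) AND p1   — De Morgan
= p1 OR NOT p3 AND NOT p1 OR NOT p3 AND p1   — absorption
= p1 OR NOT p3   — distribution

p1 OR NOT p3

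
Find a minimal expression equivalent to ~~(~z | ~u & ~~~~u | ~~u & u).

~~(~z | ~u & ~~~~u | ~~u & u)
= ~~(~z | ~u & ~~u | ~~u & u)   — double negation
= ~~(~z | ~~u)   — distribution
= ~z | ~~u   — double negation
= ~z | u   — double negation

~z | u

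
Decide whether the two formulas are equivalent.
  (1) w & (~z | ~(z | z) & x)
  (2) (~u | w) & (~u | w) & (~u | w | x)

No

E1: w & (~z | ~(z | z) & x)
    = w & (~z | ~z & x)   — idempotence
    = w & ~z   — absorption
E2: (~u | w) & (~u | w) & (~u | w | x)
    = (~u | w) & (~u | w | x)   — idempotence
    = ~u | w   — absorption
These differ: at u=0, w=0, x=0, z=1, E1 = 0 but E2 = 1.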